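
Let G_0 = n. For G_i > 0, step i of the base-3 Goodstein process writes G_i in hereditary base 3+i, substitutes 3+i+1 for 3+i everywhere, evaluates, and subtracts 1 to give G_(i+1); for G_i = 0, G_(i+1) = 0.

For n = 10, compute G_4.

G_0=10  [base 3] 3^2 + 1  →[3↦4]→  4^2 + 1 = 17  −1 ⇒ G_1=16
G_1=16  [base 4] 4^2  →[4↦5]→  5^2 = 25  −1 ⇒ G_2=24
G_2=24  [base 5] 4·5 + 4  →[5↦6]→  4·6 + 4 = 28  −1 ⇒ G_3=27
G_3=27  [base 6] 4·6 + 3  →[6↦7]→  4·7 + 3 = 31  −1 ⇒ G_4=30

30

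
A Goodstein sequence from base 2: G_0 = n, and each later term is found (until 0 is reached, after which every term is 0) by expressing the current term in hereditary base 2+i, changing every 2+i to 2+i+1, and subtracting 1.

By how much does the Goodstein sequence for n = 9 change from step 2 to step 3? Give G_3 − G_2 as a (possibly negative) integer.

base 2: 9 = 2^(2 + 1) + 1; at 3: 3^(3 + 1) + 1 = 82; next = 81
base 3: 81 = 3^(3 + 1); at 4: 4^(4 + 1) = 1024; next = 1023
base 4: 1023 = 3·4^4 + 3·4^3 + 3·4^2 + 3·4 + 3; at 5: 3·5^5 + 3·5^3 + 3·5^2 + 3·5 + 3 = 9843; next = 9842

8819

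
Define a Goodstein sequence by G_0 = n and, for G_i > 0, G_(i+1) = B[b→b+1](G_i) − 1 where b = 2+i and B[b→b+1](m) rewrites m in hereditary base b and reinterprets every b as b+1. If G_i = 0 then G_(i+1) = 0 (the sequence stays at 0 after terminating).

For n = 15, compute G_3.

step 0: 15 = 2^(2 + 1) + 2^2 + 2 + 1; sub 3 for 2: 3^(3 + 1) + 3^3 + 3 + 1; = 112; G_1 = 112−1 = 111
step 1: 111 = 3^(3 + 1) + 3^3 + 3; sub 4 for 3: 4^(4 + 1) + 4^4 + 4; = 1284; G_2 = 1284−1 = 1283
step 2: 1283 = 4^(4 + 1) + 4^4 + 3; sub 5 for 4: 5^(5 + 1) + 5^5 + 3; = 18753; G_3 = 18753−1 = 18752
step 3: 18752 = 5^(5 + 1) + 5^5 + 2; sub 6 for 5: 6^(6 + 1) + 6^6 + 2; = 326594; G_4 = 326594−1 = 326593

18752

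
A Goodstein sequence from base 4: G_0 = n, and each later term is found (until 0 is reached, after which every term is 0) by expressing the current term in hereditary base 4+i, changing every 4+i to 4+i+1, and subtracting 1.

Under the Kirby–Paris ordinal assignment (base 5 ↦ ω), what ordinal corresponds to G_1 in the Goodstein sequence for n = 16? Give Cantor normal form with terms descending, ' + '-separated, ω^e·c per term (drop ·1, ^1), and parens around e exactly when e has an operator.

ω·4 + 4

16 —HB4→ 4^2 —bump→ 5^2 = 25 —(−1)→ 24
24 —HB5→ 4·5 + 4 —bump→ 4·6 + 4 = 28 —(−1)→ 27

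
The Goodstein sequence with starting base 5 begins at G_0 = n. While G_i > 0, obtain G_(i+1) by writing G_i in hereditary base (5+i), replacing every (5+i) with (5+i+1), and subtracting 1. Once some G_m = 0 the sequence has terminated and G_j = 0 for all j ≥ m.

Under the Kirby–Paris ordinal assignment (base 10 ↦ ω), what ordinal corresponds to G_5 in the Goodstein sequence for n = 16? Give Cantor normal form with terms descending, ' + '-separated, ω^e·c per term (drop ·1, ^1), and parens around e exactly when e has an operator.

ω·2 + 3

[0] 16 ≡ 3·5 + 1 (base 5). Lift 6: 19. −1: 18.
[1] 18 ≡ 3·6 (base 6). Lift 7: 21. −1: 20.
[2] 20 ≡ 2·7 + 6 (base 7). Lift 8: 22. −1: 21.
[3] 21 ≡ 2·8 + 5 (base 8). Lift 9: 23. −1: 22.
[4] 22 ≡ 2·9 + 4 (base 9). Lift 10: 24. −1: 23.
[5] 23 ≡ 2·10 + 3 (base 10). Lift 11: 25. −1: 24.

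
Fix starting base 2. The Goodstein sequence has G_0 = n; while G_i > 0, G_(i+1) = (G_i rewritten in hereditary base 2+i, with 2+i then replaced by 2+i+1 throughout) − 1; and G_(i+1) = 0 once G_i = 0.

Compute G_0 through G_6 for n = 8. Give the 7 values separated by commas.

base 2: 8 = 2^(2 + 1); at 3: 3^(3 + 1) = 81; next = 80
base 3: 80 = 2·3^3 + 2·3^2 + 2·3 + 2; at 4: 2·4^4 + 2·4^2 + 2·4 + 2 = 554; next = 553
base 4: 553 = 2·4^4 + 2·4^2 + 2·4 + 1; at 5: 2·5^5 + 2·5^2 + 2·5 + 1 = 6311; next = 6310
base 5: 6310 = 2·5^5 + 2·5^2 + 2·5; at 6: 2·6^6 + 2·6^2 + 2·6 = 93396; next = 93395
base 6: 93395 = 2·6^6 + 2·6^2 + 6 + 5; at 7: 2·7^7 + 2·7^2 + 7 + 5 = 1647196; next = 1647195
base 7: 1647195 = 2·7^7 + 2·7^2 + 7 + 4; at 8: 2·8^8 + 2·8^2 + 8 + 4 = 33554572; next = 33554571

8, 80, 553, 6310, 93395, 1647195, 33554571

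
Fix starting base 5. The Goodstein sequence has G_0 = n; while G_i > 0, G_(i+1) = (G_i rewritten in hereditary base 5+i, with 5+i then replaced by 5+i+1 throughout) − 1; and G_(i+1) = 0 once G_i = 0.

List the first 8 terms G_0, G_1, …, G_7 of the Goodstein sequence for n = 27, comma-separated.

27, 37, 49, 63, 69, 75, 81, 87

step 0: 27 = 5^2 + 2; sub 6 for 5: 6^2 + 2; = 38; G_1 = 38−1 = 37
step 1: 37 = 6^2 + 1; sub 7 for 6: 7^2 + 1; = 50; G_2 = 50−1 = 49
step 2: 49 = 7^2; sub 8 for 7: 8^2; = 64; G_3 = 64−1 = 63
step 3: 63 = 7·8 + 7; sub 9 for 8: 7·9 + 7; = 70; G_4 = 70−1 = 69
step 4: 69 = 7·9 + 6; sub 10 for 9: 7·10 + 6; = 76; G_5 = 76−1 = 75
step 5: 75 = 7·10 + 5; sub 11 for 10: 7·11 + 5; = 82; G_6 = 82−1 = 81
step 6: 81 = 7·11 + 4; sub 12 for 11: 7·12 + 4; = 88; G_7 = 88−1 = 87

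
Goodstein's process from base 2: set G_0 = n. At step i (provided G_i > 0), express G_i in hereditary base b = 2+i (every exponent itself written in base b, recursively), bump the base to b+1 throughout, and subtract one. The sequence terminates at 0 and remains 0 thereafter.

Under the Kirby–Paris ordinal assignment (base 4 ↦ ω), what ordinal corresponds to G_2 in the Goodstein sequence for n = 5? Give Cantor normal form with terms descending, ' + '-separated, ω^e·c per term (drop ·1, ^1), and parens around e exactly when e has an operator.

ω^3·3 + ω^2·3 + ω·3 + 3

5 —HB2→ 2^2 + 1 —bump→ 3^3 + 1 = 28 —(−1)→ 27
27 —HB3→ 3^3 —bump→ 4^4 = 256 —(−1)→ 255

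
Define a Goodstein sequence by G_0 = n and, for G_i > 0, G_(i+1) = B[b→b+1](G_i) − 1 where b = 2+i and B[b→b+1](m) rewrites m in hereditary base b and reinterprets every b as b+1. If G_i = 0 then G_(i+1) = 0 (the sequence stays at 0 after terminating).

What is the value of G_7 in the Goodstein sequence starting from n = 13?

i=0: 13 = 2^(2 + 1) + 2^2 + 1 (b=2); 2→3: 3^(3 + 1) + 3^3 + 1 = 109; 109−1 = 108
i=1: 108 = 3^(3 + 1) + 3^3 (b=3); 3→4: 4^(4 + 1) + 4^4 = 1280; 1280−1 = 1279
i=2: 1279 = 4^(4 + 1) + 3·4^3 + 3·4^2 + 3·4 + 3 (b=4); 4→5: 5^(5 + 1) + 3·5^3 + 3·5^2 + 3·5 + 3 = 16093; 16093−1 = 16092
i=3: 16092 = 5^(5 + 1) + 3·5^3 + 3·5^2 + 3·5 + 2 (b=5); 5→6: 6^(6 + 1) + 3·6^3 + 3·6^2 + 3·6 + 2 = 280712; 280712−1 = 280711
i=4: 280711 = 6^(6 + 1) + 3·6^3 + 3·6^2 + 3·6 + 1 (b=6); 6→7: 7^(7 + 1) + 3·7^3 + 3·7^2 + 3·7 + 1 = 5765999; 5765999−1 = 5765998
i=5: 5765998 = 7^(7 + 1) + 3·7^3 + 3·7^2 + 3·7 (b=7); 7→8: 8^(8 + 1) + 3·8^3 + 3·8^2 + 3·8 = 134219480; 134219480−1 = 134219479
i=6: 134219479 = 8^(8 + 1) + 3·8^3 + 3·8^2 + 2·8 + 7 (b=8); 8→9: 9^(9 + 1) + 3·9^3 + 3·9^2 + 2·9 + 7 = 3486786856; 3486786856−1 = 3486786855

3486786855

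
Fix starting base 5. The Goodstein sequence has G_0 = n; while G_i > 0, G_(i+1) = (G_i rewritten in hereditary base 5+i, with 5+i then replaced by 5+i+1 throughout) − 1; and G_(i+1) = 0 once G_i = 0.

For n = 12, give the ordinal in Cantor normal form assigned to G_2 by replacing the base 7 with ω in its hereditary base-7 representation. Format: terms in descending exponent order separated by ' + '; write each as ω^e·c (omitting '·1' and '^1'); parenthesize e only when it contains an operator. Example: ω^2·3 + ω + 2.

ω·2

i=0: 12 = 2·5 + 2 (b=5); 5→6: 2·6 + 2 = 14; 14−1 = 13
i=1: 13 = 2·6 + 1 (b=6); 6→7: 2·7 + 1 = 15; 15−1 = 14
i=2: 14 = 2·7 (b=7); 7→8: 2·8 = 16; 16−1 = 15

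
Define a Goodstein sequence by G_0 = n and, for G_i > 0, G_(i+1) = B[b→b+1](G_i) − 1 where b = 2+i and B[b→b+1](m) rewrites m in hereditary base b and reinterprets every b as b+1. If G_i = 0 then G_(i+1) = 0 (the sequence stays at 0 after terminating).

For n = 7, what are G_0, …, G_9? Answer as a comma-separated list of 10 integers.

7 —HB2→ 2^2 + 2 + 1 —bump→ 3^3 + 3 + 1 = 31 —(−1)→ 30
30 —HB3→ 3^3 + 3 —bump→ 4^4 + 4 = 260 —(−1)→ 259
259 —HB4→ 4^4 + 3 —bump→ 5^5 + 3 = 3128 —(−1)→ 3127
3127 —HB5→ 5^5 + 2 —bump→ 6^6 + 2 = 46658 —(−1)→ 46657
46657 —HB6→ 6^6 + 1 —bump→ 7^7 + 1 = 823544 —(−1)→ 823543
823543 —HB7→ 7^7 —bump→ 8^8 = 16777216 —(−1)→ 16777215
16777215 —HB8→ 7·8^7 + 7·8^6 + 7·8^5 + 7·8^4 + 7·8^3 + 7·8^2 + 7·8 + 7 —bump→ 7·9^7 + 7·9^6 + 7·9^5 + 7·9^4 + 7·9^3 + 7·9^2 + 7·9 + 7 = 37665880 —(−1)→ 37665879
37665879 —HB9→ 7·9^7 + 7·9^6 + 7·9^5 + 7·9^4 + 7·9^3 + 7·9^2 + 7·9 + 6 —bump→ 7·10^7 + 7·10^6 + 7·10^5 + 7·10^4 + 7·10^3 + 7·10^2 + 7·10 + 6 = 77777776 —(−1)→ 77777775
77777775 —HB10→ 7·10^7 + 7·10^6 + 7·10^5 + 7·10^4 + 7·10^3 + 7·10^2 + 7·10 + 5 —bump→ 7·11^7 + 7·11^6 + 7·11^5 + 7·11^4 + 7·11^3 + 7·11^2 + 7·11 + 5 = 150051214 —(−1)→ 150051213

7, 30, 259, 3127, 46657, 823543, 16777215, 37665879, 77777775, 150051213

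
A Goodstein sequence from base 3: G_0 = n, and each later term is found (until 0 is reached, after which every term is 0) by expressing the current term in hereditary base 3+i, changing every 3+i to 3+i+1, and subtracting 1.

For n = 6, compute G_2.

i=0: 6 = 2·3 (b=3); 3→4: 2·4 = 8; 8−1 = 7
i=1: 7 = 4 + 3 (b=4); 4→5: 5 + 3 = 8; 8−1 = 7
i=2: 7 = 5 + 2 (b=5); 5→6: 6 + 2 = 8; 8−1 = 7

7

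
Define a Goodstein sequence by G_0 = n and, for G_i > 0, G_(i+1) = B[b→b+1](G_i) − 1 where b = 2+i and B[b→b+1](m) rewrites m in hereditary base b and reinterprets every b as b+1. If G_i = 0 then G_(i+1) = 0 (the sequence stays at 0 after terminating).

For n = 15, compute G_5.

step 0: 15 = 2^(2 + 1) + 2^2 + 2 + 1; sub 3 for 2: 3^(3 + 1) + 3^3 + 3 + 1; = 112; G_1 = 112−1 = 111
step 1: 111 = 3^(3 + 1) + 3^3 + 3; sub 4 for 3: 4^(4 + 1) + 4^4 + 4; = 1284; G_2 = 1284−1 = 1283
step 2: 1283 = 4^(4 + 1) + 4^4 + 3; sub 5 for 4: 5^(5 + 1) + 5^5 + 3; = 18753; G_3 = 18753−1 = 18752
step 3: 18752 = 5^(5 + 1) + 5^5 + 2; sub 6 for 5: 6^(6 + 1) + 6^6 + 2; = 326594; G_4 = 326594−1 = 326593
step 4: 326593 = 6^(6 + 1) + 6^6 + 1; sub 7 for 6: 7^(7 + 1) + 7^7 + 1; = 6588345; G_5 = 6588345−1 = 6588344
step 5: 6588344 = 7^(7 + 1) + 7^7; sub 8 for 7: 8^(8 + 1) + 8^8; = 150994944; G_6 = 150994944−1 = 150994943

6588344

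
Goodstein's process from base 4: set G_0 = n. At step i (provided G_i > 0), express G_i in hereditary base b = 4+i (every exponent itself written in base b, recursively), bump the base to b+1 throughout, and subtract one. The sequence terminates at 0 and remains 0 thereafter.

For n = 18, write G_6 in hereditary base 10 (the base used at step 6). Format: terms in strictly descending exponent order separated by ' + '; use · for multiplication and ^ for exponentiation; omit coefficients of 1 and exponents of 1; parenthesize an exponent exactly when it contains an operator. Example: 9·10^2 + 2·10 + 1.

base 4: 18 = 4^2 + 2; at 5: 5^2 + 2 = 27; next = 26
base 5: 26 = 5^2 + 1; at 6: 6^2 + 1 = 37; next = 36
base 6: 36 = 6^2; at 7: 7^2 = 49; next = 48
base 7: 48 = 6·7 + 6; at 8: 6·8 + 6 = 54; next = 53
base 8: 53 = 6·8 + 5; at 9: 6·9 + 5 = 59; next = 58
base 9: 58 = 6·9 + 4; at 10: 6·10 + 4 = 64; next = 63
base 10: 63 = 6·10 + 3; at 11: 6·11 + 3 = 69; next = 68

6·10 + 3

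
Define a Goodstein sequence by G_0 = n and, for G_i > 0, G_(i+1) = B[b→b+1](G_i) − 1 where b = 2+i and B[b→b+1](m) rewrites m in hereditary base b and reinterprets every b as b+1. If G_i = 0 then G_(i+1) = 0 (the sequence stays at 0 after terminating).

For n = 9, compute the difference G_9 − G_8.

[0] 9 ≡ 2^(2 + 1) + 1 (base 2). Lift 3: 82. −1: 81.
[1] 81 ≡ 3^(3 + 1) (base 3). Lift 4: 1024. −1: 1023.
[2] 1023 ≡ 3·4^4 + 3·4^3 + 3·4^2 + 3·4 + 3 (base 4). Lift 5: 9843. −1: 9842.
[3] 9842 ≡ 3·5^5 + 3·5^3 + 3·5^2 + 3·5 + 2 (base 5). Lift 6: 140744. −1: 140743.
[4] 140743 ≡ 3·6^6 + 3·6^3 + 3·6^2 + 3·6 + 1 (base 6). Lift 7: 2471827. −1: 2471826.
[5] 2471826 ≡ 3·7^7 + 3·7^3 + 3·7^2 + 3·7 (base 7). Lift 8: 50333400. −1: 50333399.
[6] 50333399 ≡ 3·8^8 + 3·8^3 + 3·8^2 + 2·8 + 7 (base 8). Lift 9: 1162263922. −1: 1162263921.
[7] 1162263921 ≡ 3·9^9 + 3·9^3 + 3·9^2 + 2·9 + 6 (base 9). Lift 10: 30000003326. −1: 30000003325.
[8] 30000003325 ≡ 3·10^10 + 3·10^3 + 3·10^2 + 2·10 + 5 (base 10). Lift 11: 855935016216. −1: 855935016215.

825935012890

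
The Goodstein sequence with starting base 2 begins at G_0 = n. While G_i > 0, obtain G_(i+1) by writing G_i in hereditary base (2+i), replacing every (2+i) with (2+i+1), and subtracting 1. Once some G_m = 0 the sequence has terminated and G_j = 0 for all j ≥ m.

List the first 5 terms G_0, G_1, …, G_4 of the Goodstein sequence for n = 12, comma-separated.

12, 107, 1065, 15685, 280019

[0] 12 ≡ 2^(2 + 1) + 2^2 (base 2). Lift 3: 108. −1: 107.
[1] 107 ≡ 3^(3 + 1) + 2·3^2 + 2·3 + 2 (base 3). Lift 4: 1066. −1: 1065.
[2] 1065 ≡ 4^(4 + 1) + 2·4^2 + 2·4 + 1 (base 4). Lift 5: 15686. −1: 15685.
[3] 15685 ≡ 5^(5 + 1) + 2·5^2 + 2·5 (base 5). Lift 6: 280020. −1: 280019.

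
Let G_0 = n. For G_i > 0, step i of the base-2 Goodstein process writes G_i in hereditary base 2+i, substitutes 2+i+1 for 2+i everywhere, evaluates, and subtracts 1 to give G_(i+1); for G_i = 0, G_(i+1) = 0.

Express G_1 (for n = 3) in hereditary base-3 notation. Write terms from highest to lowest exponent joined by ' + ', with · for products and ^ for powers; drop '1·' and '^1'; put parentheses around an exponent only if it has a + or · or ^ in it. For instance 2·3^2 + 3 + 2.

base 2: 3 = 2 + 1; at 3: 3 + 1 = 4; next = 3
base 3: 3 = 3; at 4: 4 = 4; next = 3

3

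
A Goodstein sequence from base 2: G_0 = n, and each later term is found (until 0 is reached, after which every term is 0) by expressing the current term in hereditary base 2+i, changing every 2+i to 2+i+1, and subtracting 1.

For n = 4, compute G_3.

base 2: 4 = 2^2; at 3: 3^3 = 27; next = 26
base 3: 26 = 2·3^2 + 2·3 + 2; at 4: 2·4^2 + 2·4 + 2 = 42; next = 41
base 4: 41 = 2·4^2 + 2·4 + 1; at 5: 2·5^2 + 2·5 + 1 = 61; next = 60
base 5: 60 = 2·5^2 + 2·5; at 6: 2·6^2 + 2·6 = 84; next = 83

60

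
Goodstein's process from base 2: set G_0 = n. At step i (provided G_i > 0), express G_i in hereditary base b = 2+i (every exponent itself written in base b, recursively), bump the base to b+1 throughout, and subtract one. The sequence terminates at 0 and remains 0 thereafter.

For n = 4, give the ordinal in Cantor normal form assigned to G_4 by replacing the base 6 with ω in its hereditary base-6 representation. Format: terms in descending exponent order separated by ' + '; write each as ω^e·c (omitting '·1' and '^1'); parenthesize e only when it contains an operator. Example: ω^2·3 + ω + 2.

ω^2·2 + ω + 5

G_0=4  [base 2] 2^2  →[2↦3]→  3^3 = 27  −1 ⇒ G_1=26
G_1=26  [base 3] 2·3^2 + 2·3 + 2  →[3↦4]→  2·4^2 + 2·4 + 2 = 42  −1 ⇒ G_2=41
G_2=41  [base 4] 2·4^2 + 2·4 + 1  →[4↦5]→  2·5^2 + 2·5 + 1 = 61  −1 ⇒ G_3=60
G_3=60  [base 5] 2·5^2 + 2·5  →[5↦6]→  2·6^2 + 2·6 = 84  −1 ⇒ G_4=83
G_4=83  [base 6] 2·6^2 + 6 + 5  →[6↦7]→  2·7^2 + 7 + 5 = 110  −1 ⇒ G_5=109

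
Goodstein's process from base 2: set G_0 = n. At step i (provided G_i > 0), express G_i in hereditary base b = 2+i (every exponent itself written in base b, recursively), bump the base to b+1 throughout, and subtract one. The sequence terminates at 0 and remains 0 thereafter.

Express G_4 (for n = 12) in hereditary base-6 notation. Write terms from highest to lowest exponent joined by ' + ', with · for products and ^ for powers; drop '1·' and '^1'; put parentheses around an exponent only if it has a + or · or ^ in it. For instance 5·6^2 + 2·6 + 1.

base 2: 12 = 2^(2 + 1) + 2^2; at 3: 3^(3 + 1) + 3^3 = 108; next = 107
base 3: 107 = 3^(3 + 1) + 2·3^2 + 2·3 + 2; at 4: 4^(4 + 1) + 2·4^2 + 2·4 + 2 = 1066; next = 1065
base 4: 1065 = 4^(4 + 1) + 2·4^2 + 2·4 + 1; at 5: 5^(5 + 1) + 2·5^2 + 2·5 + 1 = 15686; next = 15685
base 5: 15685 = 5^(5 + 1) + 2·5^2 + 2·5; at 6: 6^(6 + 1) + 2·6^2 + 2·6 = 280020; next = 280019

6^(6 + 1) + 2·6^2 + 6 + 5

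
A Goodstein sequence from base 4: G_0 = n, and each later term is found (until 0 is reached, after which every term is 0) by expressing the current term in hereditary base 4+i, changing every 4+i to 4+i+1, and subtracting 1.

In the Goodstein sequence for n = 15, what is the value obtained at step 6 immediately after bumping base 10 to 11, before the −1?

27

15 —HB4→ 3·4 + 3 —bump→ 3·5 + 3 = 18 —(−1)→ 17
17 —HB5→ 3·5 + 2 —bump→ 3·6 + 2 = 20 —(−1)→ 19
19 —HB6→ 3·6 + 1 —bump→ 3·7 + 1 = 22 —(−1)→ 21
21 —HB7→ 3·7 —bump→ 3·8 = 24 —(−1)→ 23
23 —HB8→ 2·8 + 7 —bump→ 2·9 + 7 = 25 —(−1)→ 24
24 —HB9→ 2·9 + 6 —bump→ 2·10 + 6 = 26 —(−1)→ 25
25 —HB10→ 2·10 + 5 —bump→ 2·11 + 5 = 27 —(−1)→ 26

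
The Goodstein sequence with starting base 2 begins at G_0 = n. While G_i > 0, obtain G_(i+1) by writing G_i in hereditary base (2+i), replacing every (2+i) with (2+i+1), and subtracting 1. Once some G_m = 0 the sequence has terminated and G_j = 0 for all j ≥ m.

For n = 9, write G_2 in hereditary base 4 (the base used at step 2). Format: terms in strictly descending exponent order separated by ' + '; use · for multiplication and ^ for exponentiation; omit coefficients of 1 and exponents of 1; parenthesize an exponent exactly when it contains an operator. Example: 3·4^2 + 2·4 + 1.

3·4^4 + 3·4^3 + 3·4^2 + 3·4 + 3

G_0 = 9. HB_2(9) = 2^(2 + 1) + 1. Bump = 82. G_1 = 81.
G_1 = 81. HB_3(81) = 3^(3 + 1). Bump = 1024. G_2 = 1023.
G_2 = 1023. HB_4(1023) = 3·4^4 + 3·4^3 + 3·4^2 + 3·4 + 3. Bump = 9843. G_3 = 9842.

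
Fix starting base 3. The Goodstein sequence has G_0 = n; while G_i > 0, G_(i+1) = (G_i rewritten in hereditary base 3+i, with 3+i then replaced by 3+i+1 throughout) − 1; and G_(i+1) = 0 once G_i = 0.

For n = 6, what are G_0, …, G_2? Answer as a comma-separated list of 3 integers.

(0) 6|_3 = 2·3 ↦ 2·4|_4 = 8 ⇒ 7
(1) 7|_4 = 4 + 3 ↦ 5 + 3|_5 = 8 ⇒ 7

6, 7, 7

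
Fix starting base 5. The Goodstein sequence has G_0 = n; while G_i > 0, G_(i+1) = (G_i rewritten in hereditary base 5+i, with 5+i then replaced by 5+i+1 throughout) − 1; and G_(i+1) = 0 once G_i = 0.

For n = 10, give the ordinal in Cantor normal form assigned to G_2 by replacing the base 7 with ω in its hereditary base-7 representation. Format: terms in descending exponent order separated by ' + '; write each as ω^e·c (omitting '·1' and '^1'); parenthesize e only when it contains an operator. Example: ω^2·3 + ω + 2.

ω + 4

G_0 = 10. HB_5(10) = 2·5. Bump = 12. G_1 = 11.
G_1 = 11. HB_6(11) = 6 + 5. Bump = 12. G_2 = 11.
G_2 = 11. HB_7(11) = 7 + 4. Bump = 12. G_3 = 11.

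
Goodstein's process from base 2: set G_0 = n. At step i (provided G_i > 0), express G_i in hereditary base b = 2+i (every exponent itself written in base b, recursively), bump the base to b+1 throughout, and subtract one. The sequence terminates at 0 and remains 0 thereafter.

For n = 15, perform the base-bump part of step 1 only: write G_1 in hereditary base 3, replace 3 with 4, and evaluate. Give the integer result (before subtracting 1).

1284

G_0=15  [base 2] 2^(2 + 1) + 2^2 + 2 + 1  →[2↦3]→  3^(3 + 1) + 3^3 + 3 + 1 = 112  −1 ⇒ G_1=111
G_1=111  [base 3] 3^(3 + 1) + 3^3 + 3  →[3↦4]→  4^(4 + 1) + 4^4 + 4 = 1284  −1 ⇒ G_2=1283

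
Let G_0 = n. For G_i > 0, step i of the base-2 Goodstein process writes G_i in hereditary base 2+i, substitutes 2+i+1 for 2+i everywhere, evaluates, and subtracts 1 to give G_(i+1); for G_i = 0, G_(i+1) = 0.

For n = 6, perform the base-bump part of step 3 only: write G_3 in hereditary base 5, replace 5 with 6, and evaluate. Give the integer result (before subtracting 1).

46656

(0) 6|_2 = 2^2 + 2 ↦ 3^3 + 3|_3 = 30 ⇒ 29
(1) 29|_3 = 3^3 + 2 ↦ 4^4 + 2|_4 = 258 ⇒ 257
(2) 257|_4 = 4^4 + 1 ↦ 5^5 + 1|_5 = 3126 ⇒ 3125
(3) 3125|_5 = 5^5 ↦ 6^6|_6 = 46656 ⇒ 46655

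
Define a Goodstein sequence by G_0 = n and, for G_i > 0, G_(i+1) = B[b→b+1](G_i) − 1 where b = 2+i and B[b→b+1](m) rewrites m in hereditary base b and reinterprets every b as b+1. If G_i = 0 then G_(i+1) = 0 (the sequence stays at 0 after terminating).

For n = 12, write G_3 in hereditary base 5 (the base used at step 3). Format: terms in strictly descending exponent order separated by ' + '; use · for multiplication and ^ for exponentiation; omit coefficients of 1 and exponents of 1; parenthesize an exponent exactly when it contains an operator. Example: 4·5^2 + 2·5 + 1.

5^(5 + 1) + 2·5^2 + 2·5

12 —HB2→ 2^(2 + 1) + 2^2 —bump→ 3^(3 + 1) + 3^3 = 108 —(−1)→ 107
107 —HB3→ 3^(3 + 1) + 2·3^2 + 2·3 + 2 —bump→ 4^(4 + 1) + 2·4^2 + 2·4 + 2 = 1066 —(−1)→ 1065
1065 —HB4→ 4^(4 + 1) + 2·4^2 + 2·4 + 1 —bump→ 5^(5 + 1) + 2·5^2 + 2·5 + 1 = 15686 —(−1)→ 15685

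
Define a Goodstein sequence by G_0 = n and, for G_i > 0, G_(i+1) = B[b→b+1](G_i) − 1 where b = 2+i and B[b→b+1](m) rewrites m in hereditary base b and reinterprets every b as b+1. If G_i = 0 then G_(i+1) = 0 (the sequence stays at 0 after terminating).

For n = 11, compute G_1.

84

base 2: 11 = 2^(2 + 1) + 2 + 1; at 3: 3^(3 + 1) + 3 + 1 = 85; next = 84
base 3: 84 = 3^(3 + 1) + 3; at 4: 4^(4 + 1) + 4 = 1028; next = 1027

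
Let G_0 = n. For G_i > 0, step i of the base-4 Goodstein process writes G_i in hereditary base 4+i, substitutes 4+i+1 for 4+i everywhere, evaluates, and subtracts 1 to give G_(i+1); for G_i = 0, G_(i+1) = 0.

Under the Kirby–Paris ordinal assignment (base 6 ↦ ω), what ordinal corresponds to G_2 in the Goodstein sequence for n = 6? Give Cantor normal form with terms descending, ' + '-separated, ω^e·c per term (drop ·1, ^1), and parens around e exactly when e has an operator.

ω

[0] 6 ≡ 4 + 2 (base 4). Lift 5: 7. −1: 6.
[1] 6 ≡ 5 + 1 (base 5). Lift 6: 7. −1: 6.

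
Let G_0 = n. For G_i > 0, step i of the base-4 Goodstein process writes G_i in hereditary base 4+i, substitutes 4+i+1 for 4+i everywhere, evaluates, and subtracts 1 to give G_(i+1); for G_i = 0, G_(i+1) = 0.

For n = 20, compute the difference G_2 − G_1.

10

i=0: 20 = 4^2 + 4 (b=4); 4→5: 5^2 + 5 = 30; 30−1 = 29
i=1: 29 = 5^2 + 4 (b=5); 5→6: 6^2 + 4 = 40; 40−1 = 39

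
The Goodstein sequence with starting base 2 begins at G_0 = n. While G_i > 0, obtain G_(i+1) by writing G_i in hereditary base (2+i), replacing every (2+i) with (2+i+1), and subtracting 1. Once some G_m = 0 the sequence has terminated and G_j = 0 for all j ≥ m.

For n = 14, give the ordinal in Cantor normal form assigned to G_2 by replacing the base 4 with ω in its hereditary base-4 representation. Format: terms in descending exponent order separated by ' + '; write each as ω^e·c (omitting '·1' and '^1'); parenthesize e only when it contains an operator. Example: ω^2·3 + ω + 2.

(0) 14|_2 = 2^(2 + 1) + 2^2 + 2 ↦ 3^(3 + 1) + 3^3 + 3|_3 = 111 ⇒ 110
(1) 110|_3 = 3^(3 + 1) + 3^3 + 2 ↦ 4^(4 + 1) + 4^4 + 2|_4 = 1282 ⇒ 1281
(2) 1281|_4 = 4^(4 + 1) + 4^4 + 1 ↦ 5^(5 + 1) + 5^5 + 1|_5 = 18751 ⇒ 18750

ω^(ω + 1) + ω^ω + 1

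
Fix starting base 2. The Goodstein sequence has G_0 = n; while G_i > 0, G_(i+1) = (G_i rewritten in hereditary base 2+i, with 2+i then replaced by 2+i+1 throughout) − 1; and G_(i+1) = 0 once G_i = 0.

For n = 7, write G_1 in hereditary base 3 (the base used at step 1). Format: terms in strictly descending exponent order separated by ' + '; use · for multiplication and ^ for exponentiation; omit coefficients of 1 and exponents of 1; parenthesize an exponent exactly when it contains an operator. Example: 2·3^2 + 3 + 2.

3^3 + 3

7 —HB2→ 2^2 + 2 + 1 —bump→ 3^3 + 3 + 1 = 31 —(−1)→ 30
30 —HB3→ 3^3 + 3 —bump→ 4^4 + 4 = 260 —(−1)→ 259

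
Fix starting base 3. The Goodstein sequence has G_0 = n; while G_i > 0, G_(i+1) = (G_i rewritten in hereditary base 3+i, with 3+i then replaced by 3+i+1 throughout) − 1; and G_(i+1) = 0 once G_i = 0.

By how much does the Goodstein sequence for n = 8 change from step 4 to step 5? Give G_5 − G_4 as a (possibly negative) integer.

(0) 8|_3 = 2·3 + 2 ↦ 2·4 + 2|_4 = 10 ⇒ 9
(1) 9|_4 = 2·4 + 1 ↦ 2·5 + 1|_5 = 11 ⇒ 10
(2) 10|_5 = 2·5 ↦ 2·6|_6 = 12 ⇒ 11
(3) 11|_6 = 6 + 5 ↦ 7 + 5|_7 = 12 ⇒ 11
(4) 11|_7 = 7 + 4 ↦ 8 + 4|_8 = 12 ⇒ 11

0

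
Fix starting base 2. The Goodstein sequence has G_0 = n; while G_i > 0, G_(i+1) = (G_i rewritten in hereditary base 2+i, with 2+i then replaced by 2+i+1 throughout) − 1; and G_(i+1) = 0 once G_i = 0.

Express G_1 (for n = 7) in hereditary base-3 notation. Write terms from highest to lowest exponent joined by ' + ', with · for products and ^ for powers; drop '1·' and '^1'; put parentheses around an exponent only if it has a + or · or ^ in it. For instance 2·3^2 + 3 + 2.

3^3 + 3

base 2: 7 = 2^2 + 2 + 1; at 3: 3^3 + 3 + 1 = 31; next = 30
base 3: 30 = 3^3 + 3; at 4: 4^4 + 4 = 260; next = 259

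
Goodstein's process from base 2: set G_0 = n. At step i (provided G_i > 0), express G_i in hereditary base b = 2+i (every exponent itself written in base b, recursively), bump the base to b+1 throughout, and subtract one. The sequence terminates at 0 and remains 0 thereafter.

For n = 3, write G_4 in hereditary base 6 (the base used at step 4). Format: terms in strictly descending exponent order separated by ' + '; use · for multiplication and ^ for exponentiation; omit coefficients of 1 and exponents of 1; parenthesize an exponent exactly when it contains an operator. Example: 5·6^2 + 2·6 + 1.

i=0: 3 = 2 + 1 (b=2); 2→3: 3 + 1 = 4; 4−1 = 3
i=1: 3 = 3 (b=3); 3→4: 4 = 4; 4−1 = 3
i=2: 3 = 3 (b=4); 4→5: 3 = 3; 3−1 = 2
i=3: 2 = 2 (b=5); 5→6: 2 = 2; 2−1 = 1
i=4: 1 = 1 (b=6); 6→7: 1 = 1; 1−1 = 0

1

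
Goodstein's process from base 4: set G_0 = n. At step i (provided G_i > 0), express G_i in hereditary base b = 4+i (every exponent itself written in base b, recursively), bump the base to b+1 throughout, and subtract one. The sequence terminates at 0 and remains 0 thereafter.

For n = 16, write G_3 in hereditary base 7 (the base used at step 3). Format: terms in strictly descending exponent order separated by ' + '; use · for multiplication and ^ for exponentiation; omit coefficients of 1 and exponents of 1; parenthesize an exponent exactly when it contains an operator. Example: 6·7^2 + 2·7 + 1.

4·7 + 2

16 —HB4→ 4^2 —bump→ 5^2 = 25 —(−1)→ 24
24 —HB5→ 4·5 + 4 —bump→ 4·6 + 4 = 28 —(−1)→ 27
27 —HB6→ 4·6 + 3 —bump→ 4·7 + 3 = 31 —(−1)→ 30
30 —HB7→ 4·7 + 2 —bump→ 4·8 + 2 = 34 —(−1)→ 33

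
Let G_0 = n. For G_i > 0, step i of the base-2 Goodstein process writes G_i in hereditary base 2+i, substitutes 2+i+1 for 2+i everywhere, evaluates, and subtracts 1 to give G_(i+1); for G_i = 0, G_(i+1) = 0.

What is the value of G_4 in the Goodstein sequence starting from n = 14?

326591

G_0=14  [base 2] 2^(2 + 1) + 2^2 + 2  →[2↦3]→  3^(3 + 1) + 3^3 + 3 = 111  −1 ⇒ G_1=110
G_1=110  [base 3] 3^(3 + 1) + 3^3 + 2  →[3↦4]→  4^(4 + 1) + 4^4 + 2 = 1282  −1 ⇒ G_2=1281
G_2=1281  [base 4] 4^(4 + 1) + 4^4 + 1  →[4↦5]→  5^(5 + 1) + 5^5 + 1 = 18751  −1 ⇒ G_3=18750
G_3=18750  [base 5] 5^(5 + 1) + 5^5  →[5↦6]→  6^(6 + 1) + 6^6 = 326592  −1 ⇒ G_4=326591
G_4=326591  [base 6] 6^(6 + 1) + 5·6^5 + 5·6^4 + 5·6^3 + 5·6^2 + 5·6 + 5  →[6↦7]→  7^(7 + 1) + 5·7^5 + 5·7^4 + 5·7^3 + 5·7^2 + 5·7 + 5 = 5862841  −1 ⇒ G_5=5862840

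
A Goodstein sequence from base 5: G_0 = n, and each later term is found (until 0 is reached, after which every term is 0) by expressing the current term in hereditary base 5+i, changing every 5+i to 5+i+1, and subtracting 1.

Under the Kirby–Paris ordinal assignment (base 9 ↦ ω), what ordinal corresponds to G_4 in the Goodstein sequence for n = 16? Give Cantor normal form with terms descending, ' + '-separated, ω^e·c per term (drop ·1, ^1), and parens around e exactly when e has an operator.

ω·2 + 4

(0) 16|_5 = 3·5 + 1 ↦ 3·6 + 1|_6 = 19 ⇒ 18
(1) 18|_6 = 3·6 ↦ 3·7|_7 = 21 ⇒ 20
(2) 20|_7 = 2·7 + 6 ↦ 2·8 + 6|_8 = 22 ⇒ 21
(3) 21|_8 = 2·8 + 5 ↦ 2·9 + 5|_9 = 23 ⇒ 22
(4) 22|_9 = 2·9 + 4 ↦ 2·10 + 4|_10 = 24 ⇒ 23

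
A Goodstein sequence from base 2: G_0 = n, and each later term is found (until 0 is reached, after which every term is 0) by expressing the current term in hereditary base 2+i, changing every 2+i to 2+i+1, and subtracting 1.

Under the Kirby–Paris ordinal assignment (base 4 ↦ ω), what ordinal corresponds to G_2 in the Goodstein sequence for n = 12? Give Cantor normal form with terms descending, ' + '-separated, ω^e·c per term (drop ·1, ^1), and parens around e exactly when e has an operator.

G_0 = 12. HB_2(12) = 2^(2 + 1) + 2^2. Bump = 108. G_1 = 107.
G_1 = 107. HB_3(107) = 3^(3 + 1) + 2·3^2 + 2·3 + 2. Bump = 1066. G_2 = 1065.
G_2 = 1065. HB_4(1065) = 4^(4 + 1) + 2·4^2 + 2·4 + 1. Bump = 15686. G_3 = 15685.

ω^(ω + 1) + ω^2·2 + ω·2 + 1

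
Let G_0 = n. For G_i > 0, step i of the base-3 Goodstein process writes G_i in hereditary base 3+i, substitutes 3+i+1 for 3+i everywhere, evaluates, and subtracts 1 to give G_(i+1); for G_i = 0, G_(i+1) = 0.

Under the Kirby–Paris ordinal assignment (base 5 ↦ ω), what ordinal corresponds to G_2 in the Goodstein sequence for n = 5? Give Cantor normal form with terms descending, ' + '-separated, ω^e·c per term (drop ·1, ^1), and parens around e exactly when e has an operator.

base 3: 5 = 3 + 2; at 4: 4 + 2 = 6; next = 5
base 4: 5 = 4 + 1; at 5: 5 + 1 = 6; next = 5

ω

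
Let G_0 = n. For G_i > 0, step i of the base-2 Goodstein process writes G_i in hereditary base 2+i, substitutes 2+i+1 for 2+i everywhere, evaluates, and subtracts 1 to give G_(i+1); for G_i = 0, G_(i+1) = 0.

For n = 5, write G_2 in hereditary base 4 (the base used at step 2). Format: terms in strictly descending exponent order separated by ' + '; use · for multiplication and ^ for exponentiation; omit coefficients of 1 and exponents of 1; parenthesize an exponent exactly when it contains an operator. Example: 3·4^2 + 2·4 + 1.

3·4^3 + 3·4^2 + 3·4 + 3

step 0: 5 = 2^2 + 1; sub 3 for 2: 3^3 + 1; = 28; G_1 = 28−1 = 27
step 1: 27 = 3^3; sub 4 for 3: 4^4; = 256; G_2 = 256−1 = 255
step 2: 255 = 3·4^3 + 3·4^2 + 3·4 + 3; sub 5 for 4: 3·5^3 + 3·5^2 + 3·5 + 3; = 468; G_3 = 468−1 = 467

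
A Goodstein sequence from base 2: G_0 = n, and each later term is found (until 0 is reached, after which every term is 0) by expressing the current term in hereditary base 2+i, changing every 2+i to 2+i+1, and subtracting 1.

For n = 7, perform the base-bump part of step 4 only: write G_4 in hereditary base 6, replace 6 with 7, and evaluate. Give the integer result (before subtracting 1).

823544

7 —HB2→ 2^2 + 2 + 1 —bump→ 3^3 + 3 + 1 = 31 —(−1)→ 30
30 —HB3→ 3^3 + 3 —bump→ 4^4 + 4 = 260 —(−1)→ 259
259 —HB4→ 4^4 + 3 —bump→ 5^5 + 3 = 3128 —(−1)→ 3127
3127 —HB5→ 5^5 + 2 —bump→ 6^6 + 2 = 46658 —(−1)→ 46657
46657 —HB6→ 6^6 + 1 —bump→ 7^7 + 1 = 823544 —(−1)→ 823543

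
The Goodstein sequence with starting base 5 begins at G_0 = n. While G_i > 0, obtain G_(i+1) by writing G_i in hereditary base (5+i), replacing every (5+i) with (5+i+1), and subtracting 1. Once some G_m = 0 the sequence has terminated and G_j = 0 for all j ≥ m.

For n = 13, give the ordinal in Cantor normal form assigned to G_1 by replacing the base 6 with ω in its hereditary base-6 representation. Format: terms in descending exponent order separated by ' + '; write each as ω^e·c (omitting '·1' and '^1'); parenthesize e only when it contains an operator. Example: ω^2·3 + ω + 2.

ω·2 + 2

i=0: 13 = 2·5 + 3 (b=5); 5→6: 2·6 + 3 = 15; 15−1 = 14
i=1: 14 = 2·6 + 2 (b=6); 6→7: 2·7 + 2 = 16; 16−1 = 15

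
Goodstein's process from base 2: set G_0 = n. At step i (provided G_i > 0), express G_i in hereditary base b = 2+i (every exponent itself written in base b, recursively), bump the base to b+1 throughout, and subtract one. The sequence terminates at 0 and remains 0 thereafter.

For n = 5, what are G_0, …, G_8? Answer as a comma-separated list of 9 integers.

step 0: 5 = 2^2 + 1; sub 3 for 2: 3^3 + 1; = 28; G_1 = 28−1 = 27
step 1: 27 = 3^3; sub 4 for 3: 4^4; = 256; G_2 = 256−1 = 255
step 2: 255 = 3·4^3 + 3·4^2 + 3·4 + 3; sub 5 for 4: 3·5^3 + 3·5^2 + 3·5 + 3; = 468; G_3 = 468−1 = 467
step 3: 467 = 3·5^3 + 3·5^2 + 3·5 + 2; sub 6 for 5: 3·6^3 + 3·6^2 + 3·6 + 2; = 776; G_4 = 776−1 = 775
step 4: 775 = 3·6^3 + 3·6^2 + 3·6 + 1; sub 7 for 6: 3·7^3 + 3·7^2 + 3·7 + 1; = 1198; G_5 = 1198−1 = 1197
step 5: 1197 = 3·7^3 + 3·7^2 + 3·7; sub 8 for 7: 3·8^3 + 3·8^2 + 3·8; = 1752; G_6 = 1752−1 = 1751
step 6: 1751 = 3·8^3 + 3·8^2 + 2·8 + 7; sub 9 for 8: 3·9^3 + 3·9^2 + 2·9 + 7; = 2455; G_7 = 2455−1 = 2454
step 7: 2454 = 3·9^3 + 3·9^2 + 2·9 + 6; sub 10 for 9: 3·10^3 + 3·10^2 + 2·10 + 6; = 3326; G_8 = 3326−1 = 3325

5, 27, 255, 467, 775, 1197, 1751, 2454, 3325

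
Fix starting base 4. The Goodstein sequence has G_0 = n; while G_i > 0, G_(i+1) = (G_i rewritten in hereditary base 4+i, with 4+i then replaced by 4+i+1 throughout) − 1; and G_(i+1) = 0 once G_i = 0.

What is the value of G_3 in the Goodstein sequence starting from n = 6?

(0) 6|_4 = 4 + 2 ↦ 5 + 2|_5 = 7 ⇒ 6
(1) 6|_5 = 5 + 1 ↦ 6 + 1|_6 = 7 ⇒ 6
(2) 6|_6 = 6 ↦ 7|_7 = 7 ⇒ 6
(3) 6|_7 = 6 ↦ 6|_8 = 6 ⇒ 5

6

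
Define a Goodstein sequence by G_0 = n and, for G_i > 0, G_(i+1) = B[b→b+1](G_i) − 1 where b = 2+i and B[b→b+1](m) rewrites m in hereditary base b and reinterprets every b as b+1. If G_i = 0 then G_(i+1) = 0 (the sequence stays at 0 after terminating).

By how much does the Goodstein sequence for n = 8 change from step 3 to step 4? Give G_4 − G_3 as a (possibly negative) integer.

step 0: 8 = 2^(2 + 1); sub 3 for 2: 3^(3 + 1); = 81; G_1 = 81−1 = 80
step 1: 80 = 2·3^3 + 2·3^2 + 2·3 + 2; sub 4 for 3: 2·4^4 + 2·4^2 + 2·4 + 2; = 554; G_2 = 554−1 = 553
step 2: 553 = 2·4^4 + 2·4^2 + 2·4 + 1; sub 5 for 4: 2·5^5 + 2·5^2 + 2·5 + 1; = 6311; G_3 = 6311−1 = 6310
step 3: 6310 = 2·5^5 + 2·5^2 + 2·5; sub 6 for 5: 2·6^6 + 2·6^2 + 2·6; = 93396; G_4 = 93396−1 = 93395

87085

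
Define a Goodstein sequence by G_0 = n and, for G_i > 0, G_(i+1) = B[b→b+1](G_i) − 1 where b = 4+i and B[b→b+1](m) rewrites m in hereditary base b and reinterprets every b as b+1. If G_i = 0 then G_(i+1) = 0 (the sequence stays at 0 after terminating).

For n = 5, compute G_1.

5

[0] 5 ≡ 4 + 1 (base 4). Lift 5: 6. −1: 5.
[1] 5 ≡ 5 (base 5). Lift 6: 6. −1: 5.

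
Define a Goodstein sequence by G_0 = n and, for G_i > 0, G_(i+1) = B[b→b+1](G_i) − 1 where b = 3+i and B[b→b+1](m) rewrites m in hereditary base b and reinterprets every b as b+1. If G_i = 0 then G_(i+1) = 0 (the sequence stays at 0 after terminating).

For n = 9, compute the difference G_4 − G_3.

base 3: 9 = 3^2; at 4: 4^2 = 16; next = 15
base 4: 15 = 3·4 + 3; at 5: 3·5 + 3 = 18; next = 17
base 5: 17 = 3·5 + 2; at 6: 3·6 + 2 = 20; next = 19
base 6: 19 = 3·6 + 1; at 7: 3·7 + 1 = 22; next = 21

2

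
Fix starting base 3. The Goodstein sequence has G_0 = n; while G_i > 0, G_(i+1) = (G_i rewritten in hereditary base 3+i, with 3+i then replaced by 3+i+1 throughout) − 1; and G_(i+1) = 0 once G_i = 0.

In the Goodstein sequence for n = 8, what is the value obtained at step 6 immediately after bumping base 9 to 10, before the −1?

12

i=0: 8 = 2·3 + 2 (b=3); 3→4: 2·4 + 2 = 10; 10−1 = 9
i=1: 9 = 2·4 + 1 (b=4); 4→5: 2·5 + 1 = 11; 11−1 = 10
i=2: 10 = 2·5 (b=5); 5→6: 2·6 = 12; 12−1 = 11
i=3: 11 = 6 + 5 (b=6); 6→7: 7 + 5 = 12; 12−1 = 11
i=4: 11 = 7 + 4 (b=7); 7→8: 8 + 4 = 12; 12−1 = 11
i=5: 11 = 8 + 3 (b=8); 8→9: 9 + 3 = 12; 12−1 = 11
i=6: 11 = 9 + 2 (b=9); 9→10: 10 + 2 = 12; 12−1 = 11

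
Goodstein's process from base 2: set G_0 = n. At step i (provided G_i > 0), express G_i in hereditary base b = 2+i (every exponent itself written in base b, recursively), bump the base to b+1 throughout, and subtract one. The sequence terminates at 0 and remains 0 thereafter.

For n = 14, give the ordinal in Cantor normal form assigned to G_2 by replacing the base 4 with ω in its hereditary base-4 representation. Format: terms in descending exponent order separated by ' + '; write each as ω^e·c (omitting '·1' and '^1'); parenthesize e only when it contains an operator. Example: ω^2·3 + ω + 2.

ω^(ω + 1) + ω^ω + 1

G_0=14  [base 2] 2^(2 + 1) + 2^2 + 2  →[2↦3]→  3^(3 + 1) + 3^3 + 3 = 111  −1 ⇒ G_1=110
G_1=110  [base 3] 3^(3 + 1) + 3^3 + 2  →[3↦4]→  4^(4 + 1) + 4^4 + 2 = 1282  −1 ⇒ G_2=1281
G_2=1281  [base 4] 4^(4 + 1) + 4^4 + 1  →[4↦5]→  5^(5 + 1) + 5^5 + 1 = 18751  −1 ⇒ G_3=18750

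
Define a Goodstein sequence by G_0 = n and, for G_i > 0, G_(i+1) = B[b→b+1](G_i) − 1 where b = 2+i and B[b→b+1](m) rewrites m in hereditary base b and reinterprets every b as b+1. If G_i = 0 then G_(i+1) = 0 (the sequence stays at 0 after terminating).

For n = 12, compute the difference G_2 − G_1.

G_0 = 12. HB_2(12) = 2^(2 + 1) + 2^2. Bump = 108. G_1 = 107.
G_1 = 107. HB_3(107) = 3^(3 + 1) + 2·3^2 + 2·3 + 2. Bump = 1066. G_2 = 1065.

958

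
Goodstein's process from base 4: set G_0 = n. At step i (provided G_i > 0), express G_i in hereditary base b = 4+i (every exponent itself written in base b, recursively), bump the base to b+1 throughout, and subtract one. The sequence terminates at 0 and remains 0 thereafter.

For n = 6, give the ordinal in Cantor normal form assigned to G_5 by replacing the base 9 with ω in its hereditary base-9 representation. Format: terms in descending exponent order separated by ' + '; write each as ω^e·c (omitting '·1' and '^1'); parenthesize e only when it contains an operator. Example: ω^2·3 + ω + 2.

G_0 = 6. HB_4(6) = 4 + 2. Bump = 7. G_1 = 6.
G_1 = 6. HB_5(6) = 5 + 1. Bump = 7. G_2 = 6.
G_2 = 6. HB_6(6) = 6. Bump = 7. G_3 = 6.
G_3 = 6. HB_7(6) = 6. Bump = 6. G_4 = 5.
G_4 = 5. HB_8(5) = 5. Bump = 5. G_5 = 4.
G_5 = 4. HB_9(4) = 4. Bump = 4. G_6 = 3.

4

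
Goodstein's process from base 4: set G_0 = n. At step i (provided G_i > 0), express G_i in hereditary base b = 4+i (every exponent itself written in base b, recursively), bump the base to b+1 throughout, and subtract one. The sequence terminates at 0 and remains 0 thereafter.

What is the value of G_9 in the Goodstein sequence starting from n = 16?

45

G_0 = 16. HB_4(16) = 4^2. Bump = 25. G_1 = 24.
G_1 = 24. HB_5(24) = 4·5 + 4. Bump = 28. G_2 = 27.
G_2 = 27. HB_6(27) = 4·6 + 3. Bump = 31. G_3 = 30.
G_3 = 30. HB_7(30) = 4·7 + 2. Bump = 34. G_4 = 33.
G_4 = 33. HB_8(33) = 4·8 + 1. Bump = 37. G_5 = 36.
G_5 = 36. HB_9(36) = 4·9. Bump = 40. G_6 = 39.
G_6 = 39. HB_10(39) = 3·10 + 9. Bump = 42. G_7 = 41.
G_7 = 41. HB_11(41) = 3·11 + 8. Bump = 44. G_8 = 43.
G_8 = 43. HB_12(43) = 3·12 + 7. Bump = 46. G_9 = 45.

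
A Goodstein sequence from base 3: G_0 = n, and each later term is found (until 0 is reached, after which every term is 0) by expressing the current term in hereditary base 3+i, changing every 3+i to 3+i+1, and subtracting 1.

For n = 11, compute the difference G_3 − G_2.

base 3: 11 = 3^2 + 2; at 4: 4^2 + 2 = 18; next = 17
base 4: 17 = 4^2 + 1; at 5: 5^2 + 1 = 26; next = 25
base 5: 25 = 5^2; at 6: 6^2 = 36; next = 35

10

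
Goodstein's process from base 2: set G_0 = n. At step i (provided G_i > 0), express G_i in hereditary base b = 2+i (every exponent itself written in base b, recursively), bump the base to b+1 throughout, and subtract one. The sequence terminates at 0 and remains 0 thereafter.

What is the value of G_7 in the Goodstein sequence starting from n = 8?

i=0: 8 = 2^(2 + 1) (b=2); 2→3: 3^(3 + 1) = 81; 81−1 = 80
i=1: 80 = 2·3^3 + 2·3^2 + 2·3 + 2 (b=3); 3→4: 2·4^4 + 2·4^2 + 2·4 + 2 = 554; 554−1 = 553
i=2: 553 = 2·4^4 + 2·4^2 + 2·4 + 1 (b=4); 4→5: 2·5^5 + 2·5^2 + 2·5 + 1 = 6311; 6311−1 = 6310
i=3: 6310 = 2·5^5 + 2·5^2 + 2·5 (b=5); 5→6: 2·6^6 + 2·6^2 + 2·6 = 93396; 93396−1 = 93395
i=4: 93395 = 2·6^6 + 2·6^2 + 6 + 5 (b=6); 6→7: 2·7^7 + 2·7^2 + 7 + 5 = 1647196; 1647196−1 = 1647195
i=5: 1647195 = 2·7^7 + 2·7^2 + 7 + 4 (b=7); 7→8: 2·8^8 + 2·8^2 + 8 + 4 = 33554572; 33554572−1 = 33554571
i=6: 33554571 = 2·8^8 + 2·8^2 + 8 + 3 (b=8); 8→9: 2·9^9 + 2·9^2 + 9 + 3 = 774841152; 774841152−1 = 774841151
i=7: 774841151 = 2·9^9 + 2·9^2 + 9 + 2 (b=9); 9→10: 2·10^10 + 2·10^2 + 10 + 2 = 20000000212; 20000000212−1 = 20000000211

774841151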